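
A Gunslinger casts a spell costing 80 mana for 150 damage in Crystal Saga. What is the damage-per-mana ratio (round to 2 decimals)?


Efficiency = damage / mana
= 150 / 80
= 1.88

1.88 dmg/mana


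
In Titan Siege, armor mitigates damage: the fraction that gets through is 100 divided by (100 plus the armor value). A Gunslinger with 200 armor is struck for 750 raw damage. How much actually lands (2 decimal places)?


actual = 750 * 100 / (100 + 200)
= 750 * 100 / 300
= 75000 / 300
= 250.00

250.00 damage


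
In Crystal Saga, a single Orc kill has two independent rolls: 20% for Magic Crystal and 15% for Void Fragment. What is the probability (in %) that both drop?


For independent events, P(both) = P(A) * P(B)
= 20% * 15%
= 300 / 100 %
= 3.0%

3.0%


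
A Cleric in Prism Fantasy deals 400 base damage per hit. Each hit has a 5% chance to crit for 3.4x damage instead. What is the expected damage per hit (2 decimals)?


E[dmg] = base * (1 + crit_chance * (crit_mult - 1))
cc as decimal = 5/100 = 0.05
cm - 1 = 3.4 - 1 = 2.4
Bonus factor = 0.05 * 2.4 = 0.12
Total multiplier = 1 + 0.12 = 1.12
Expected damage = 400 * 1.12 = 448.00

448.00 damage


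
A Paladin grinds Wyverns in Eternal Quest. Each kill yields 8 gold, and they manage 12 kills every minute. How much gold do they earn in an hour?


Gold per minute = 8 * 12 = 96
Gold per hour = 96 * 60 = 5760

5760 gold/hour


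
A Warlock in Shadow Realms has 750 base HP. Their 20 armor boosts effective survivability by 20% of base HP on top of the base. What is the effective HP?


EHP = 750 * (1 + 20/100)
= 750 * (1 + 0.2)
= 750 * 1.2
= 900.0

900.0 EHP


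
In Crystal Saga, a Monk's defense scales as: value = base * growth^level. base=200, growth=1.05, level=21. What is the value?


value = base * growth^level
= 200 * 1.05^21
= 200 * 2.785963
= 557.19

557.19 defense


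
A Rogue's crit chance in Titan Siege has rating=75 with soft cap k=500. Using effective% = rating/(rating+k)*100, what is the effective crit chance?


effective% = rating / (rating + k) * 100
= 75 / (75 + 500) * 100
= 75 / 575 * 100
= 0.130435 * 100
= 13.04%

13.04%


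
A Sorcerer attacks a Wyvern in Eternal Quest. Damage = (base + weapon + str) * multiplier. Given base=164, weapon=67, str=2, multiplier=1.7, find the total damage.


Sum base + weapon + str = 164 + 67 + 2 = 233
Multiply by 1.7:
233 * 1.7 = 396.1

396.1 damage


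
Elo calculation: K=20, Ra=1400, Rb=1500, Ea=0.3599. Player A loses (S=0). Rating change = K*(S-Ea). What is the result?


Elo update: delta = K * (S - Ea), where S = 0 (loses)
S - Ea = 0 - 0.3599 = -0.3599
Rating change = 20 * -0.3599
= -7.20

-7.20 rating points


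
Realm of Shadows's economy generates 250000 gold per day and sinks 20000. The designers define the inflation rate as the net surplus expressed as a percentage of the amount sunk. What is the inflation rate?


Net gold = 250000 - 20000 = 230000
Inflation rate = net / sunk * 100 = 230000 / 20000 * 100
= 11.5 * 100
= 1150.00%

1150.00%


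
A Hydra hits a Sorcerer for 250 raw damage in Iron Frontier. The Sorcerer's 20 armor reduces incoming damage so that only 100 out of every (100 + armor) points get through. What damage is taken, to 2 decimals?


actual = 250 * 100 / (100 + 20)
= 250 * 100 / 120
= 25000 / 120
= 208.33

208.33 damage


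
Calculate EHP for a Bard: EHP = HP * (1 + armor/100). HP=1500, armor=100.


EHP = 1500 * (1 + 100/100)
= 1500 * (1 + 1.0)
= 1500 * 2.0
= 3000.0

3000.0 EHP


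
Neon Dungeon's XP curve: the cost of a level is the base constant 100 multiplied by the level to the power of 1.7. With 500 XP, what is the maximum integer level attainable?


XP = 100 * level^1.7, so level = (XP / 100)^(1/1.7)
= (500 / 100)^(1/1.7)
= 5.0^0.5882
= 2.5773
Floor: level = 2

level 2


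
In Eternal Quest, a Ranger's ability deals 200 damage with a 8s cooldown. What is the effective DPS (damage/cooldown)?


DPS = damage / cooldown
= 200 / 8
= 25.00

25.00 DPS


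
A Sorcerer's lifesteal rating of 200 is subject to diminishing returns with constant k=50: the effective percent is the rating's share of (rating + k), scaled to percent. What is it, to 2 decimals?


effective% = rating / (rating + k) * 100
= 200 / (200 + 50) * 100
= 200 / 250 * 100
= 0.8 * 100
= 80.00%

80.00%


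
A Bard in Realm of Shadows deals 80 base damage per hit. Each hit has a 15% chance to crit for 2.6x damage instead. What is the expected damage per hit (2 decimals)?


E[dmg] = base * (1 + crit_chance * (crit_mult - 1))
cc as decimal = 15/100 = 0.15
cm - 1 = 2.6 - 1 = 1.6
Bonus factor = 0.15 * 1.6 = 0.24
Total multiplier = 1 + 0.24 = 1.24
Expected damage = 80 * 1.24 = 99.20

99.20 damage


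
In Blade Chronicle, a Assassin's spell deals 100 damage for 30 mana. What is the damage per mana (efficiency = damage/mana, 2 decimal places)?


Efficiency = damage / mana
= 100 / 30
= 3.33

3.33 dmg/mana


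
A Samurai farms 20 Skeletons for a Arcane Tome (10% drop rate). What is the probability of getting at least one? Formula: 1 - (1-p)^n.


P(at least one) = 1 - P(none) = 1 - (1-p)^n
p = 10/100 = 0.1
1 - p = 0.9
(1 - p)^20 = 0.9^20 = 0.121577
P(at least one) = 1 - 0.121577 = 0.8784

0.8784


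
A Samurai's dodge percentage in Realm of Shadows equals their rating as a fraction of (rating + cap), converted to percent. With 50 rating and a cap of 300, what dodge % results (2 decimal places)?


dodge% = 50 / (50 + 300) * 100
= 50 / 350 * 100
= 0.142857 * 100
= 14.29%

14.29%


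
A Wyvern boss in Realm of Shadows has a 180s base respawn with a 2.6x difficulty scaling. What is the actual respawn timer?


Respawn time = base * multiplier
= 180 * 2.6
= 468.0 seconds

468.0 seconds


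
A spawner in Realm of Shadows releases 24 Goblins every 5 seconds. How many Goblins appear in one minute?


Spawns per minute = count * (60 / interval)
= 24 * (60 / 5)
= 24 * 12.0
= 288.0

288.0 per minute


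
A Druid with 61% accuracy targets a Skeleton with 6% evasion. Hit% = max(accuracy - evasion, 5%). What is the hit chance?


accuracy - evasion = 61 - 6 = 55
Apply floor: max(55, 5) = 55
Hit chance = 55%

55%


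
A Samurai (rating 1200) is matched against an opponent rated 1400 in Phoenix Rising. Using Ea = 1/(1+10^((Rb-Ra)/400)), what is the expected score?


Elo expected score: Ea = 1/(1 + 10^((Rb-Ra)/400))
Rb - Ra = 1400 - 1200 = 200
(Rb-Ra)/400 = 200/400 = 0.5
10^0.5 = 3.162278
Ea = 1/(1 + 3.162278) = 1/4.162278 = 0.2403

0.2403


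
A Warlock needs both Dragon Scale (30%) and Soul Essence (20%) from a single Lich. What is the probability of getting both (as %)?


For independent events, P(both) = P(A) * P(B)
= 30% * 20%
= 600 / 100 %
= 6.0%

6.0%


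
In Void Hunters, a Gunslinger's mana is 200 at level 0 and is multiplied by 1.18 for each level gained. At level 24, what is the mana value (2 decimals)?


value = base * growth^level
= 200 * 1.18^24
= 200 * 53.109006
= 10621.80

10621.80 mana


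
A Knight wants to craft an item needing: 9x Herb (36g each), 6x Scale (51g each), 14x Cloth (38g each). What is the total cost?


Cost breakdown:
  Herb: 9 * 36 = 324
  Scale: 6 * 51 = 306
  Cloth: 14 * 38 = 532
Total = 324 + 306 + 532 = 1162

1162 gold


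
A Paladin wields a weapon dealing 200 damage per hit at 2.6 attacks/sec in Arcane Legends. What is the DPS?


DPS = damage * attack_speed
= 200 * 2.6
= 520.0

520.0 DPS


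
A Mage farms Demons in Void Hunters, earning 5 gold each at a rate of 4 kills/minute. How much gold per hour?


Gold per minute = 5 * 4 = 20
Gold per hour = 20 * 60 = 1200

1200 gold/hour


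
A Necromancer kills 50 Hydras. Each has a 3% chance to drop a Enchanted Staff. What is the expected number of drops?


Expected drops = kills * (drop_rate / 100)
= 50 * (3 / 100)
= 50 * 0.03
= 1.5

1.5 drops


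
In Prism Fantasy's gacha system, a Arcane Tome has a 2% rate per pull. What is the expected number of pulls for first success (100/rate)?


Expected pulls for a geometric distribution = 1/p = 100 / rate%
= 100 / 2
= 50.0

50.0 pulls


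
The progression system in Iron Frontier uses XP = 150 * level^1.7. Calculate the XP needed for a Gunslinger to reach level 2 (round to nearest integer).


XP = 150 * level^1.7
Substitute level = 2:
XP = 150 * 2^1.7
= 150 * 3.249
= 487

487 XP


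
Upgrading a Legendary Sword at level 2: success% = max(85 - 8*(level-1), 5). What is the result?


raw_rate = 85 - 8 * (2 - 1)
= 85 - 8 * 1
= 85 - 8
= 77
Apply floor: max(77, 5) = 77%

77%


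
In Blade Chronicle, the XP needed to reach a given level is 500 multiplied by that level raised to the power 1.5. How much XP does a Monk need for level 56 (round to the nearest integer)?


XP = 500 * level^1.5
Substitute level = 56:
XP = 500 * 56^1.5
= 500 * 419.0656
= 209533

209533 XP


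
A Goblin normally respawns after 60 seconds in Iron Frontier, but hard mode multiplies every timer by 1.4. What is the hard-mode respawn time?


Respawn time = base * multiplier
= 60 * 1.4
= 84.0 seconds

84.0 seconds


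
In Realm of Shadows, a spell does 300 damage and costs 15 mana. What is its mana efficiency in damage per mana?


Efficiency = damage / mana
= 300 / 15
= 20.00

20.00 dmg/mana


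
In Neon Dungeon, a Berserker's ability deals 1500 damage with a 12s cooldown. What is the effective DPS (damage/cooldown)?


DPS = damage / cooldown
= 1500 / 12
= 125.00

125.00 DPS


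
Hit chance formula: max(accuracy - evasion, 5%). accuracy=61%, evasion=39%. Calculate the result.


accuracy - evasion = 61 - 39 = 22
Apply floor: max(22, 5) = 22
Hit chance = 22%

22%


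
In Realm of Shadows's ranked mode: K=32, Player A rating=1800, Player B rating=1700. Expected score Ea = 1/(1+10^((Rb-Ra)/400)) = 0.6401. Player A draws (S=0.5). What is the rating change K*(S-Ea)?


Elo update: delta = K * (S - Ea), where S = 0.5 (draws)
S - Ea = 0.5 - 0.6401 = -0.1401
Rating change = 32 * -0.1401
= -4.48

-4.48 rating points


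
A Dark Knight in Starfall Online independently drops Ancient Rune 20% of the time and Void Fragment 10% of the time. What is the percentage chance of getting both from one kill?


For independent events, P(both) = P(A) * P(B)
= 20% * 10%
= 200 / 100 %
= 2.0%

2.0%


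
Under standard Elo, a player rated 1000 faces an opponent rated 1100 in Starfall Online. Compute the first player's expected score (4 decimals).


Elo expected score: Ea = 1/(1 + 10^((Rb-Ra)/400))
Rb - Ra = 1100 - 1000 = 100
(Rb-Ra)/400 = 100/400 = 0.25
10^0.25 = 1.778279
Ea = 1/(1 + 1.778279) = 1/2.778279 = 0.3599

0.3599


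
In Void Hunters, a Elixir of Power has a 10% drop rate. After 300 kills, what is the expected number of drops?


Expected drops = kills * (drop_rate / 100)
= 300 * (10 / 100)
= 300 * 0.1
= 30.0

30.0 drops


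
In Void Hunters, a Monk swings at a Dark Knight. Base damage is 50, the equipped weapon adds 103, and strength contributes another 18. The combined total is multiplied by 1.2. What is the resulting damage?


Sum base + weapon + str = 50 + 103 + 18 = 171
Multiply by 1.2:
171 * 1.2 = 205.2

205.2 damage


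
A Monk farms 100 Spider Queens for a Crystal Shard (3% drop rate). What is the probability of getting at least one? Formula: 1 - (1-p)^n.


P(at least one) = 1 - P(none) = 1 - (1-p)^n
p = 3/100 = 0.03
1 - p = 0.97
(1 - p)^100 = 0.97^100 = 0.047553
P(at least one) = 1 - 0.047553 = 0.9524

0.9524


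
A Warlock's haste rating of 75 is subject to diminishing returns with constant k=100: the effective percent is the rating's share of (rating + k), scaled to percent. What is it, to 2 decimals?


effective% = rating / (rating + k) * 100
= 75 / (75 + 100) * 100
= 75 / 175 * 100
= 0.428571 * 100
= 42.86%

42.86%


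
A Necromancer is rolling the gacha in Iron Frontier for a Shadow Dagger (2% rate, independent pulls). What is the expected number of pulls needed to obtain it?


Expected pulls for a geometric distribution = 1/p = 100 / rate%
= 100 / 2
= 50.0

50.0 pulls


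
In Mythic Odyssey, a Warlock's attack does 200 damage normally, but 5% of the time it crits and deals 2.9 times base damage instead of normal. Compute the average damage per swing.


E[dmg] = base * (1 + crit_chance * (crit_mult - 1))
cc as decimal = 5/100 = 0.05
cm - 1 = 2.9 - 1 = 1.9
Bonus factor = 0.05 * 1.9 = 0.095
Total multiplier = 1 + 0.095 = 1.095
Expected damage = 200 * 1.095 = 219.00

219.00 damage


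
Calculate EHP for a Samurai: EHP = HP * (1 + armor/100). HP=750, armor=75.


EHP = 750 * (1 + 75/100)
= 750 * (1 + 0.75)
= 750 * 1.75
= 1312.5

1312.5 EHP


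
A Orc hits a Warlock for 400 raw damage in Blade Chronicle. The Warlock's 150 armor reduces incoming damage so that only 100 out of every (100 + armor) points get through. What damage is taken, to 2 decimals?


actual = 400 * 100 / (100 + 150)
= 400 * 100 / 250
= 40000 / 250
= 160.00

160.00 damage


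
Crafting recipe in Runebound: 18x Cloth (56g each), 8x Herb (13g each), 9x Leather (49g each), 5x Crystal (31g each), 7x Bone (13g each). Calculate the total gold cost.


Cost breakdown:
  Cloth: 18 * 56 = 1008
  Herb: 8 * 13 = 104
  Leather: 9 * 49 = 441
  Crystal: 5 * 31 = 155
  Bone: 7 * 13 = 91
Total = 1008 + 104 + 441 + 155 + 91 = 1799

1799 gold


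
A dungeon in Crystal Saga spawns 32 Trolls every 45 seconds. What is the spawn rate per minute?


Spawns per minute = count * (60 / interval)
= 32 * (60 / 45)
= 32 * 1.3333
= 42.67

42.67 per minute


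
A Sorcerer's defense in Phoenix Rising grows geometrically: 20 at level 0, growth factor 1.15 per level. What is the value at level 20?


value = base * growth^level
= 20 * 1.15^20
= 20 * 16.366537
= 327.33

327.33 defense


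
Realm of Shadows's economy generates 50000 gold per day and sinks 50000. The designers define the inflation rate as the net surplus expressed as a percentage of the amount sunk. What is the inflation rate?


Net gold = 50000 - 50000 = 0
Inflation rate = net / sunk * 100 = 0 / 50000 * 100
= 0.0 * 100
= 0.00%

0.00%


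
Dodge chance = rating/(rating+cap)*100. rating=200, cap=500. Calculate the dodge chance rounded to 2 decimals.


dodge% = 200 / (200 + 500) * 100
= 200 / 700 * 100
= 0.285714 * 100
= 28.57%

28.57%


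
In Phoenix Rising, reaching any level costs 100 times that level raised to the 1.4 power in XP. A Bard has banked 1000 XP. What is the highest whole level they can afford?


XP = 100 * level^1.4, so level = (XP / 100)^(1/1.4)
= (1000 / 100)^(1/1.4)
= 10.0^0.7143
= 5.1795
Floor: level = 5

level 5


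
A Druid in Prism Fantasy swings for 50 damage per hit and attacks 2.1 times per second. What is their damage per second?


DPS = damage * attack_speed
= 50 * 2.1
= 105.0

105.0 DPS


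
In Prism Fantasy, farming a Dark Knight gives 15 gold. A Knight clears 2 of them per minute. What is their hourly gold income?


Gold per minute = 15 * 2 = 30
Gold per hour = 30 * 60 = 1800

1800 gold/hour


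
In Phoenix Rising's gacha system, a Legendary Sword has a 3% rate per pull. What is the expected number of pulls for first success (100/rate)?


Expected pulls for a geometric distribution = 1/p = 100 / rate%
= 100 / 3
= 33.33

33.33 pulls


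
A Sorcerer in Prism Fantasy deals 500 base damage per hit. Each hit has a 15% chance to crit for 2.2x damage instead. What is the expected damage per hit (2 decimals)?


E[dmg] = base * (1 + crit_chance * (crit_mult - 1))
cc as decimal = 15/100 = 0.15
cm - 1 = 2.2 - 1 = 1.2
Bonus factor = 0.15 * 1.2 = 0.18
Total multiplier = 1 + 0.18 = 1.18
Expected damage = 500 * 1.18 = 590.00

590.00 damage


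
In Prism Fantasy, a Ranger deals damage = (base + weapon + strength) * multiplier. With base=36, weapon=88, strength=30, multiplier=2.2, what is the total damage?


Sum base + weapon + str = 36 + 88 + 30 = 154
Multiply by 2.2:
154 * 2.2 = 338.8

338.8 damage


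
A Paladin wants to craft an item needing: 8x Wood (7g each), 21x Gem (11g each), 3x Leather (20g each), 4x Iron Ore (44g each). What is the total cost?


Cost breakdown:
  Wood: 8 * 7 = 56
  Gem: 21 * 11 = 231
  Leather: 3 * 20 = 60
  Iron Ore: 4 * 44 = 176
Total = 56 + 231 + 60 + 176 = 523

523 gold


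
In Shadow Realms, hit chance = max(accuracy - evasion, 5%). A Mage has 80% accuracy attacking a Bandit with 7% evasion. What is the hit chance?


accuracy - evasion = 80 - 7 = 73
Apply floor: max(73, 5) = 73
Hit chance = 73%

73%


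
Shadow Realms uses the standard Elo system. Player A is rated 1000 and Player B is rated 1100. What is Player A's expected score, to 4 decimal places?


Elo expected score: Ea = 1/(1 + 10^((Rb-Ra)/400))
Rb - Ra = 1100 - 1000 = 100
(Rb-Ra)/400 = 100/400 = 0.25
10^0.25 = 1.778279
Ea = 1/(1 + 1.778279) = 1/2.778279 = 0.3599

0.3599


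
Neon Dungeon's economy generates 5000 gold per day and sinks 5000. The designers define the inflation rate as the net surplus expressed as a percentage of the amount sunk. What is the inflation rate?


Net gold = 5000 - 5000 = 0
Inflation rate = net / sunk * 100 = 0 / 5000 * 100
= 0.0 * 100
= 0.00%

0.00%


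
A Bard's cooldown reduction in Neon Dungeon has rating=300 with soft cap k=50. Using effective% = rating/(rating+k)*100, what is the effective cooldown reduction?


effective% = rating / (rating + k) * 100
= 300 / (300 + 50) * 100
= 300 / 350 * 100
= 0.857143 * 100
= 85.71%

85.71%


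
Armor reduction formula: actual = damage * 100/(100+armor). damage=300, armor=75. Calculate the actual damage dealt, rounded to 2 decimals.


actual = 300 * 100 / (100 + 75)
= 300 * 100 / 175
= 30000 / 175
= 171.43

171.43 damage


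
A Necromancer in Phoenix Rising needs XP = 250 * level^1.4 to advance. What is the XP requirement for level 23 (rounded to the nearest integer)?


XP = 250 * level^1.4
Substitute level = 23:
XP = 250 * 23^1.4
= 250 * 80.6156
= 20154

20154 XP


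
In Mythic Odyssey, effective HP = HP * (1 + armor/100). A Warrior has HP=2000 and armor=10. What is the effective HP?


EHP = 2000 * (1 + 10/100)
= 2000 * (1 + 0.1)
= 2000 * 1.1
= 2200.0

2200.0 EHP


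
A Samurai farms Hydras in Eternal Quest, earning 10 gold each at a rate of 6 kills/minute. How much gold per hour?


Gold per minute = 10 * 6 = 60
Gold per hour = 60 * 60 = 3600

3600 gold/hour


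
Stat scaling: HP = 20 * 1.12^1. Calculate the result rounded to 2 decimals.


value = base * growth^level
= 20 * 1.12^1
= 20 * 1.12
= 22.40

22.40 HP


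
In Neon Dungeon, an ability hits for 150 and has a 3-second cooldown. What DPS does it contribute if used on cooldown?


DPS = damage / cooldown
= 150 / 3
= 50.00

50.00 DPS


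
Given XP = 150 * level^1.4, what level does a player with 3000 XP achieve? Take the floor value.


XP = 150 * level^1.4, so level = (XP / 150)^(1/1.4)
= (3000 / 150)^(1/1.4)
= 20.0^0.7143
= 8.4978
Floor: level = 8

level 8


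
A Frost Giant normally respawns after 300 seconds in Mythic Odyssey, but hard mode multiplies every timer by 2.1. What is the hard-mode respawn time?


Respawn time = base * multiplier
= 300 * 2.1
= 630.0 seconds

630.0 seconds


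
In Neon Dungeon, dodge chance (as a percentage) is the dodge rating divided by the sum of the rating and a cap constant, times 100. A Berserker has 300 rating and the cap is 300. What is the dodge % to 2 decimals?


dodge% = 300 / (300 + 300) * 100
= 300 / 600 * 100
= 0.5 * 100
= 50.00%

50.00%


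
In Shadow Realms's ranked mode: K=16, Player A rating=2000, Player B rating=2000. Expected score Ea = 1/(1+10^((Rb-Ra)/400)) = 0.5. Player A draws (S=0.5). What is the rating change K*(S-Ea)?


Elo update: delta = K * (S - Ea), where S = 0.5 (draws)
S - Ea = 0.5 - 0.5 = 0.0
Rating change = 16 * 0.0
= 0.00

0.00 rating points


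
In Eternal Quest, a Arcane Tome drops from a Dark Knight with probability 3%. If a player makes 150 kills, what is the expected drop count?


Expected drops = kills * (drop_rate / 100)
= 150 * (3 / 100)
= 150 * 0.03
= 4.5

4.5 drops


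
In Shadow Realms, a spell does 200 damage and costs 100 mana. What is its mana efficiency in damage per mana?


Efficiency = damage / mana
= 200 / 100
= 2.00

2.00 dmg/mana


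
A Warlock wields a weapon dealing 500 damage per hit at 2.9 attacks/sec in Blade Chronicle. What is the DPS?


DPS = damage * attack_speed
= 500 * 2.9
= 1450.0

1450.0 DPS


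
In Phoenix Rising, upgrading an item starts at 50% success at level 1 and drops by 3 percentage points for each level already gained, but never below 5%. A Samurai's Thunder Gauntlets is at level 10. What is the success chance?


raw_rate = 50 - 3 * (10 - 1)
= 50 - 3 * 9
= 50 - 27
= 23
Apply floor: max(23, 5) = 23%

23%


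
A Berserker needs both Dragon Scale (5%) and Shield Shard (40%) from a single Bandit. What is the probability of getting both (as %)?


For independent events, P(both) = P(A) * P(B)
= 5% * 40%
= 200 / 100 %
= 2.0%

2.0%


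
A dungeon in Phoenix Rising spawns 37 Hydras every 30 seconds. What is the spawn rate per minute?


Spawns per minute = count * (60 / interval)
= 37 * (60 / 30)
= 37 * 2.0
= 74.0

74.0 per minute


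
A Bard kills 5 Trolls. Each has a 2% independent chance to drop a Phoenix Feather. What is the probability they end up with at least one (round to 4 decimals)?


P(at least one) = 1 - P(none) = 1 - (1-p)^n
p = 2/100 = 0.02
1 - p = 0.98
(1 - p)^5 = 0.98^5 = 0.903921
P(at least one) = 1 - 0.903921 = 0.0961

0.0961


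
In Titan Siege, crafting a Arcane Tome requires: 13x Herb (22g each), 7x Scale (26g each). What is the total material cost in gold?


Cost breakdown:
  Herb: 13 * 22 = 286
  Scale: 7 * 26 = 182
Total = 286 + 182 = 468

468 gold


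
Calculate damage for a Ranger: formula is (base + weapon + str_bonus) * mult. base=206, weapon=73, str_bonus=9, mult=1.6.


Sum base + weapon + str = 206 + 73 + 9 = 288
Multiply by 1.6:
288 * 1.6 = 460.8

460.8 damage


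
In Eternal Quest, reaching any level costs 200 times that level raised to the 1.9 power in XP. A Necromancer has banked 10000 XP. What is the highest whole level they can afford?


XP = 200 * level^1.9, so level = (XP / 200)^(1/1.9)
= (10000 / 200)^(1/1.9)
= 50.0^0.5263
= 7.8378
Floor: level = 7

level 7


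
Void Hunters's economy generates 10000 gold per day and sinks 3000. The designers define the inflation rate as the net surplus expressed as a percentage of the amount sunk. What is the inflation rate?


Net gold = 10000 - 3000 = 7000
Inflation rate = net / sunk * 100 = 7000 / 3000 * 100
= 2.333333 * 100
= 233.33%

233.33%


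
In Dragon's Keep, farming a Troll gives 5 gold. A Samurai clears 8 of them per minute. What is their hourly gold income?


Gold per minute = 5 * 8 = 40
Gold per hour = 40 * 60 = 2400

2400 gold/hour


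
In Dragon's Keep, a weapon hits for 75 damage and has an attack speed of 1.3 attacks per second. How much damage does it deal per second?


DPS = damage * attack_speed
= 75 * 1.3
= 97.5

97.5 DPS


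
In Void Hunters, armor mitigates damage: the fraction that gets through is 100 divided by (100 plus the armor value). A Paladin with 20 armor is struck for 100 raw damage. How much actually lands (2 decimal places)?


actual = 100 * 100 / (100 + 20)
= 100 * 100 / 120
= 10000 / 120
= 83.33

83.33 damage


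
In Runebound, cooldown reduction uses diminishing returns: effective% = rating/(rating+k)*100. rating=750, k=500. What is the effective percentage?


effective% = rating / (rating + k) * 100
= 750 / (750 + 500) * 100
= 750 / 1250 * 100
= 0.6 * 100
= 60.00%

60.00%


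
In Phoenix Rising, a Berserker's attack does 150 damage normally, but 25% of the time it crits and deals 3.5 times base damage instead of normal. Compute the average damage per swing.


E[dmg] = base * (1 + crit_chance * (crit_mult - 1))
cc as decimal = 25/100 = 0.25
cm - 1 = 3.5 - 1 = 2.5
Bonus factor = 0.25 * 2.5 = 0.625
Total multiplier = 1 + 0.625 = 1.625
Expected damage = 150 * 1.625 = 243.75

243.75 damage


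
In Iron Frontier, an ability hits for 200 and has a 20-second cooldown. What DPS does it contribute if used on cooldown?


DPS = damage / cooldown
= 200 / 20
= 10.00

10.00 DPS


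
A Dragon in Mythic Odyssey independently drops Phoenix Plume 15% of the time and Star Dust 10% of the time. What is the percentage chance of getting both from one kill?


For independent events, P(both) = P(A) * P(B)
= 15% * 10%
= 150 / 100 %
= 1.5%

1.5%


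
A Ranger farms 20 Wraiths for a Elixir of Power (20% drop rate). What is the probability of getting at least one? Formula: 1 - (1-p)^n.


P(at least one) = 1 - P(none) = 1 - (1-p)^n
p = 20/100 = 0.2
1 - p = 0.8
(1 - p)^20 = 0.8^20 = 0.011529
P(at least one) = 1 - 0.011529 = 0.9885

0.9885


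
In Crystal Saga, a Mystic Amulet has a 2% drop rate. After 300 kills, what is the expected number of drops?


Expected drops = kills * (drop_rate / 100)
= 300 * (2 / 100)
= 300 * 0.02
= 6.0

6.0 drops


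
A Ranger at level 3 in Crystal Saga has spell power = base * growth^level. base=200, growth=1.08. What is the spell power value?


value = base * growth^level
= 200 * 1.08^3
= 200 * 1.259712
= 251.94

251.94 spell power


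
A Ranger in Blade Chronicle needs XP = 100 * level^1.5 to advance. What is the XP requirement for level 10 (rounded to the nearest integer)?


XP = 100 * level^1.5
Substitute level = 10:
XP = 100 * 10^1.5
= 100 * 31.6228
= 3162

3162 XP


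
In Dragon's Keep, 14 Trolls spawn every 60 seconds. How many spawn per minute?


Spawns per minute = count * (60 / interval)
= 14 * (60 / 60)
= 14 * 1.0
= 14.0

14.0 per minute


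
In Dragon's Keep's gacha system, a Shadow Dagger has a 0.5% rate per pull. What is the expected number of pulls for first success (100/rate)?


Expected pulls for a geometric distribution = 1/p = 100 / rate%
= 100 / 0.5
= 200.0

200.0 pulls


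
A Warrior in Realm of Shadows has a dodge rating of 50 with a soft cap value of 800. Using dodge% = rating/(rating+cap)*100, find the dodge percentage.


dodge% = 50 / (50 + 800) * 100
= 50 / 850 * 100
= 0.058824 * 100
= 5.88%

5.88%


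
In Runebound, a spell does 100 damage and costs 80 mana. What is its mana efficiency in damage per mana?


Efficiency = damage / mana
= 100 / 80
= 1.25

1.25 dmg/mana


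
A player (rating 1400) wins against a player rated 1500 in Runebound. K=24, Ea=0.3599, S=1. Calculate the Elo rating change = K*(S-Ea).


Elo update: delta = K * (S - Ea), where S = 1 (wins)
S - Ea = 1 - 0.3599 = 0.6401
Rating change = 24 * 0.6401
= 15.36

15.36 rating points


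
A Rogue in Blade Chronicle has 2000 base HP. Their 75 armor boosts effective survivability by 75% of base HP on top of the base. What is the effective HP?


EHP = 2000 * (1 + 75/100)
= 2000 * (1 + 0.75)
= 2000 * 1.75
= 3500.0

3500.0 EHP


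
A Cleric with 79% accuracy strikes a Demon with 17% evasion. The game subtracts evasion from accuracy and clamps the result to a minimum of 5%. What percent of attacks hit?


accuracy - evasion = 79 - 17 = 62
Apply floor: max(62, 5) = 62
Hit chance = 62%

62%


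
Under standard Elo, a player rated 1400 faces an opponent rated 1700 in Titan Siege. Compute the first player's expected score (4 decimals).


Elo expected score: Ea = 1/(1 + 10^((Rb-Ra)/400))
Rb - Ra = 1700 - 1400 = 300
(Rb-Ra)/400 = 300/400 = 0.75
10^0.75 = 5.623413
Ea = 1/(1 + 5.623413) = 1/6.623413 = 0.1510

0.1510


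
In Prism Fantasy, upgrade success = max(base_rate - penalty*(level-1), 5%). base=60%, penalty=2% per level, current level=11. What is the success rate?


raw_rate = 60 - 2 * (11 - 1)
= 60 - 2 * 10
= 60 - 20
= 40
Apply floor: max(40, 5) = 40%

40%


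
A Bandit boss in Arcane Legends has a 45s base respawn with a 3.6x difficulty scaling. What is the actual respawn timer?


Respawn time = base * multiplier
= 45 * 3.6
= 162.0 seconds

162.0 seconds


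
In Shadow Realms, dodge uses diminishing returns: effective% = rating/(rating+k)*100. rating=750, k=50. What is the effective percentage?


effective% = rating / (rating + k) * 100
= 750 / (750 + 50) * 100
= 750 / 800 * 100
= 0.9375 * 100
= 93.75%

93.75%


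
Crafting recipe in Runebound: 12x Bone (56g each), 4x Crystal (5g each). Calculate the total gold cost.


Cost breakdown:
  Bone: 12 * 56 = 672
  Crystal: 4 * 5 = 20
Total = 672 + 20 = 692

692 gold


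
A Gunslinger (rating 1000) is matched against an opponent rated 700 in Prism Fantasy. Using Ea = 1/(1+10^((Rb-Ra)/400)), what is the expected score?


Elo expected score: Ea = 1/(1 + 10^((Rb-Ra)/400))
Rb - Ra = 700 - 1000 = -300
(Rb-Ra)/400 = -300/400 = -0.75
10^-0.75 = 0.177828
Ea = 1/(1 + 0.177828) = 1/1.177828 = 0.8490

0.8490


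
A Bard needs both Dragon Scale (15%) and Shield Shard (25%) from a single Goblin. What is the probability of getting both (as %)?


For independent events, P(both) = P(A) * P(B)
= 15% * 25%
= 375 / 100 %
= 3.75%

3.75%


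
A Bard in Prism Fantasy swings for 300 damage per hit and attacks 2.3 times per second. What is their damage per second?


DPS = damage * attack_speed
= 300 * 2.3
= 690.0

690.0 DPS


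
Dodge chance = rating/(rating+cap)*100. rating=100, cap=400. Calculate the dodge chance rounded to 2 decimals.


dodge% = 100 / (100 + 400) * 100
= 100 / 500 * 100
= 0.2 * 100
= 20.00%

20.00%


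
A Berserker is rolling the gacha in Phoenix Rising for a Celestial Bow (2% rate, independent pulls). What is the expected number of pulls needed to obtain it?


Expected pulls for a geometric distribution = 1/p = 100 / rate%
= 100 / 2
= 50.0

50.0 pulls


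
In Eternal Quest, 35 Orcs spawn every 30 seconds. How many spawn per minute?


Spawns per minute = count * (60 / interval)
= 35 * (60 / 30)
= 35 * 2.0
= 70.0

70.0 per minute


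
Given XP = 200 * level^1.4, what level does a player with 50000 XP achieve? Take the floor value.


XP = 200 * level^1.4, so level = (XP / 200)^(1/1.4)
= (50000 / 200)^(1/1.4)
= 250.0^0.7143
= 51.6196
Floor: level = 51

level 51


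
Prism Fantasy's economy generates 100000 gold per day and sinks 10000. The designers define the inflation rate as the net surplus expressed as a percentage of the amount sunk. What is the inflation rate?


Net gold = 100000 - 10000 = 90000
Inflation rate = net / sunk * 100 = 90000 / 10000 * 100
= 9.0 * 100
= 900.00%

900.00%


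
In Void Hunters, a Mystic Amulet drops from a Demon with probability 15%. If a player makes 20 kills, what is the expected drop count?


Expected drops = kills * (drop_rate / 100)
= 20 * (15 / 100)
= 20 * 0.15
= 3.0

3.0 drops


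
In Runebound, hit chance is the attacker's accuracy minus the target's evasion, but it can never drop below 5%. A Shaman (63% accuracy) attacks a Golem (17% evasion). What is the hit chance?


accuracy - evasion = 63 - 17 = 46
Apply floor: max(46, 5) = 46
Hit chance = 46%

46%


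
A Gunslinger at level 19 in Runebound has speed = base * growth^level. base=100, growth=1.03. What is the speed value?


value = base * growth^level
= 100 * 1.03^19
= 100 * 1.753506
= 175.35

175.35 speed


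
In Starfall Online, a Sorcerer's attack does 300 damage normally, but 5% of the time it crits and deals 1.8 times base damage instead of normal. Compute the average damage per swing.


E[dmg] = base * (1 + crit_chance * (crit_mult - 1))
cc as decimal = 5/100 = 0.05
cm - 1 = 1.8 - 1 = 0.8
Bonus factor = 0.05 * 0.8 = 0.04
Total multiplier = 1 + 0.04 = 1.04
Expected damage = 300 * 1.04 = 312.00

312.00 damage


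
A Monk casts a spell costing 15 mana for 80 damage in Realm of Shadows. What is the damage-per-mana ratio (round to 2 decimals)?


Efficiency = damage / mana
= 80 / 15
= 5.33

5.33 dmg/mana


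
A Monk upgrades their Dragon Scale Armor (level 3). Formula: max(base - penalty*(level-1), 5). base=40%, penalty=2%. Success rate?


raw_rate = 40 - 2 * (3 - 1)
= 40 - 2 * 2
= 40 - 4
= 36
Apply floor: max(36, 5) = 36%

36%


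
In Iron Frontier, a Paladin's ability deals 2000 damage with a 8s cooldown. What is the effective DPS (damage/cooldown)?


DPS = damage / cooldown
= 2000 / 8
= 250.00

250.00 DPS


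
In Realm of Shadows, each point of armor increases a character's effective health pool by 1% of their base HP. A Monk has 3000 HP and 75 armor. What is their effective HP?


EHP = 3000 * (1 + 75/100)
= 3000 * (1 + 0.75)
= 3000 * 1.75
= 5250.0

5250.0 EHP


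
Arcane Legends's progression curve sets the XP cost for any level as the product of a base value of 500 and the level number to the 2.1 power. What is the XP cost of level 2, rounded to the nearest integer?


XP = 500 * level^2.1
Substitute level = 2:
XP = 500 * 2^2.1
= 500 * 4.2871
= 2144

2144 XP


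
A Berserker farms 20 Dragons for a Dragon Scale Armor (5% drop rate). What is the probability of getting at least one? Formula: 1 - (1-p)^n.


P(at least one) = 1 - P(none) = 1 - (1-p)^n
p = 5/100 = 0.05
1 - p = 0.95
(1 - p)^20 = 0.95^20 = 0.358486
P(at least one) = 1 - 0.358486 = 0.6415

0.6415


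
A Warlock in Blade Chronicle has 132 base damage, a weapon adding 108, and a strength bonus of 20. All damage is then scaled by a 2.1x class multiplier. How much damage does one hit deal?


Sum base + weapon + str = 132 + 108 + 20 = 260
Multiply by 2.1:
260 * 2.1 = 546.0

546.0 damage


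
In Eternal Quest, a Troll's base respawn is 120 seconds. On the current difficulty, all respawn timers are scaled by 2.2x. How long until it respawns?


Respawn time = base * multiplier
= 120 * 2.2
= 264.0 seconds

264.0 seconds


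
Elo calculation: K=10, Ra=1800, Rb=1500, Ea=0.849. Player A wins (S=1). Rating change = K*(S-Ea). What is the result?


Elo update: delta = K * (S - Ea), where S = 1 (wins)
S - Ea = 1 - 0.849 = 0.151
Rating change = 10 * 0.151
= 1.51

1.51 rating points


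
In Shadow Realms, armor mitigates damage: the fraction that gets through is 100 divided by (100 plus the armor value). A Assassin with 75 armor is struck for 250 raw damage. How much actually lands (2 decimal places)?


actual = 250 * 100 / (100 + 75)
= 250 * 100 / 175
= 25000 / 175
= 142.86

142.86 damage


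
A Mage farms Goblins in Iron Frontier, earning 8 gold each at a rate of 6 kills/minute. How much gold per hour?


Gold per minute = 8 * 6 = 48
Gold per hour = 48 * 60 = 2880

2880 gold/hour


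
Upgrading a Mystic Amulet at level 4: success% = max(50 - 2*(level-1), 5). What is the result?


raw_rate = 50 - 2 * (4 - 1)
= 50 - 2 * 3
= 50 - 6
= 44
Apply floor: max(44, 5) = 44%

44%


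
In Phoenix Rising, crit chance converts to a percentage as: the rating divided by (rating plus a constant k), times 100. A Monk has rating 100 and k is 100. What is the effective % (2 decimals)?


effective% = rating / (rating + k) * 100
= 100 / (100 + 100) * 100
= 100 / 200 * 100
= 0.5 * 100
= 50.00%

50.00%


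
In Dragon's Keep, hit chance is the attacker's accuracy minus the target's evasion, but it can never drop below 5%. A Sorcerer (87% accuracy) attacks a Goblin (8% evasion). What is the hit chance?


accuracy - evasion = 87 - 8 = 79
Apply floor: max(79, 5) = 79
Hit chance = 79%

79%


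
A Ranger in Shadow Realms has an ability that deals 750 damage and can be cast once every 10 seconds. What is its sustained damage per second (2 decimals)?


DPS = damage / cooldown
= 750 / 10
= 75.00

75.00 DPS


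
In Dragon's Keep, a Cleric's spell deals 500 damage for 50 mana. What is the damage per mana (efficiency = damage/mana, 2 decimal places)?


Efficiency = damage / mana
= 500 / 50
= 10.00

10.00 dmg/mana


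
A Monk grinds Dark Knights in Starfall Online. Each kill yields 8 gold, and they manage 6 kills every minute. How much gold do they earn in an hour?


Gold per minute = 8 * 6 = 48
Gold per hour = 48 * 60 = 2880

2880 gold/hour


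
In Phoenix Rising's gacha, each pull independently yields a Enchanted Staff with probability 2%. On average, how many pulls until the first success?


Expected pulls for a geometric distribution = 1/p = 100 / rate%
= 100 / 2
= 50.0

50.0 pulls


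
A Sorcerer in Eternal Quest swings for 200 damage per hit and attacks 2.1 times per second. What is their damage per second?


DPS = damage * attack_speed
= 200 * 2.1
= 420.0

420.0 DPS


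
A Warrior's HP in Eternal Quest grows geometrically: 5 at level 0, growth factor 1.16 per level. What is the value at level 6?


value = base * growth^level
= 5 * 1.16^6
= 5 * 2.436396
= 12.18

12.18 HP


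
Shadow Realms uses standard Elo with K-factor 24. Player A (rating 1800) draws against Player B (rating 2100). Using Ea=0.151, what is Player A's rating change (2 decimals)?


Elo update: delta = K * (S - Ea), where S = 0.5 (draws)
S - Ea = 0.5 - 0.151 = 0.349
Rating change = 24 * 0.349
= 8.38

8.38 rating points


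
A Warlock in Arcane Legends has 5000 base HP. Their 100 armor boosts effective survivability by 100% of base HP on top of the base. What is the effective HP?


EHP = 5000 * (1 + 100/100)
= 5000 * (1 + 1.0)
= 5000 * 2.0
= 10000.0

10000.0 EHP


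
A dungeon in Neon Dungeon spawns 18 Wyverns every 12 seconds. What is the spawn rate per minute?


Spawns per minute = count * (60 / interval)
= 18 * (60 / 12)
= 18 * 5.0
= 90.0

90.0 per minute


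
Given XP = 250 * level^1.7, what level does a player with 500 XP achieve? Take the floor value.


XP = 250 * level^1.7, so level = (XP / 250)^(1/1.7)
= (500 / 250)^(1/1.7)
= 2.0^0.5882
= 1.5034
Floor: level = 1

level 1


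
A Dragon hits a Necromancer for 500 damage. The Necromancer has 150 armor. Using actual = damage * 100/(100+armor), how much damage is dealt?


actual = 500 * 100 / (100 + 150)
= 500 * 100 / 250
= 50000 / 250
= 200.00

200.00 damage


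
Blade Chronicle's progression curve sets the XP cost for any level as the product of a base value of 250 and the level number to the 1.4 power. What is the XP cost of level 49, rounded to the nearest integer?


XP = 250 * level^1.4
Substitute level = 49:
XP = 250 * 49^1.4
= 250 * 232.4205
= 58105

58105 XP


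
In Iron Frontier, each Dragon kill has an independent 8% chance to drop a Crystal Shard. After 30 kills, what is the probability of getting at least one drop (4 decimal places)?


P(at least one) = 1 - P(none) = 1 - (1-p)^n
p = 8/100 = 0.08
1 - p = 0.92
(1 - p)^30 = 0.92^30 = 0.081966
P(at least one) = 1 - 0.081966 = 0.9180

0.9180


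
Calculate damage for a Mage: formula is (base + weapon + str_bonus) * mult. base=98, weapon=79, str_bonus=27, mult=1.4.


Sum base + weapon + str = 98 + 79 + 27 = 204
Multiply by 1.4:
204 * 1.4 = 285.6

285.6 damage


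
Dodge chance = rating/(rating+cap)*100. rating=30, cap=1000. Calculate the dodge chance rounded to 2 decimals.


dodge% = 30 / (30 + 1000) * 100
= 30 / 1030 * 100
= 0.029126 * 100
= 2.91%

2.91%


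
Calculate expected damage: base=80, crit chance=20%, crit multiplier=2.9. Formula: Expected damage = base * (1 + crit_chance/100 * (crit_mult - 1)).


E[dmg] = base * (1 + crit_chance * (crit_mult - 1))
cc as decimal = 20/100 = 0.2
cm - 1 = 2.9 - 1 = 1.9
Bonus factor = 0.2 * 1.9 = 0.38
Total multiplier = 1 + 0.38 = 1.38
Expected damage = 80 * 1.38 = 110.40

110.40 damage


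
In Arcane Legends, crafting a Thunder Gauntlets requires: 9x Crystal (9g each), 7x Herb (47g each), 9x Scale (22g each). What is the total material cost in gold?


Cost breakdown:
  Crystal: 9 * 9 = 81
  Herb: 7 * 47 = 329
  Scale: 9 * 22 = 198
Total = 81 + 329 + 198 = 608

608 gold


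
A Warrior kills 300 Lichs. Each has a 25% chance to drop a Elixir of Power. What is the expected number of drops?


Expected drops = kills * (drop_rate / 100)
= 300 * (25 / 100)
= 300 * 0.25
= 75.0

75.0 drops
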